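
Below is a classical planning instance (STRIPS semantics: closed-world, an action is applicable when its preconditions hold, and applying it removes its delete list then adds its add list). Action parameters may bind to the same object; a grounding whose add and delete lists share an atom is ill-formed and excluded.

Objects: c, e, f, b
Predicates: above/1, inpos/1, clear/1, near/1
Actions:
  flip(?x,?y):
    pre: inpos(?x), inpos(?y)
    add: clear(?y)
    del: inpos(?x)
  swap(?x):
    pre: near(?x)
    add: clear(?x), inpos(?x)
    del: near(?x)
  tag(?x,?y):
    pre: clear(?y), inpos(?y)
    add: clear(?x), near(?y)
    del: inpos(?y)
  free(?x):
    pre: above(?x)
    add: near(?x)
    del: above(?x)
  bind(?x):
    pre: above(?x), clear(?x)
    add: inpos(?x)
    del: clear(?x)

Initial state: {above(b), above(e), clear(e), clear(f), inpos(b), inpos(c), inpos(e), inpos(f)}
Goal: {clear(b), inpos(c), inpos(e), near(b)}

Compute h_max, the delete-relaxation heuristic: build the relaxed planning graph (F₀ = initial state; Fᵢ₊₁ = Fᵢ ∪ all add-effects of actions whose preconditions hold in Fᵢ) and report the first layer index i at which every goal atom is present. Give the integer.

1

F0 = init (8 atoms)
F1 = F0 ∪ {clear(b), clear(c), near(b), near(e), near(f)}  (13 atoms)
goal ⊆ F1  ⇒  h_max = 1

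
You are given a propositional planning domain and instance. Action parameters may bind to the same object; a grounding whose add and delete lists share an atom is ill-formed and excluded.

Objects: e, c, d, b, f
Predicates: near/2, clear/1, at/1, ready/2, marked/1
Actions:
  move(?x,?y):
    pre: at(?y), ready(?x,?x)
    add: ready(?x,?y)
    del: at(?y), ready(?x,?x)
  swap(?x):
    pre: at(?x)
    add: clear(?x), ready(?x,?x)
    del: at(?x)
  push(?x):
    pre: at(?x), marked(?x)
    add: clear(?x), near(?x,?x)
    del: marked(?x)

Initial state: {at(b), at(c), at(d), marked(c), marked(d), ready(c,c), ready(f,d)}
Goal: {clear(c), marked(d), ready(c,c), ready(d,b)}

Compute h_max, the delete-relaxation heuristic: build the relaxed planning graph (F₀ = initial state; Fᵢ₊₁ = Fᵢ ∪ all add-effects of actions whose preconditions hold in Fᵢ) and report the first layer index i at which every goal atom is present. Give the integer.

F0 = init (7 atoms)
F1 = F0 ∪ {clear(b), clear(c), clear(d), near(c,c), near(d,d), ready(b,b), ready(c,b), ready(c,d), ready(d,d)}  (16 atoms)
F2 = F1 ∪ {ready(b,c), ready(b,d), ready(d,b), ready(d,c)}  (20 atoms)
goal ⊆ F2  ⇒  h_max = 2

2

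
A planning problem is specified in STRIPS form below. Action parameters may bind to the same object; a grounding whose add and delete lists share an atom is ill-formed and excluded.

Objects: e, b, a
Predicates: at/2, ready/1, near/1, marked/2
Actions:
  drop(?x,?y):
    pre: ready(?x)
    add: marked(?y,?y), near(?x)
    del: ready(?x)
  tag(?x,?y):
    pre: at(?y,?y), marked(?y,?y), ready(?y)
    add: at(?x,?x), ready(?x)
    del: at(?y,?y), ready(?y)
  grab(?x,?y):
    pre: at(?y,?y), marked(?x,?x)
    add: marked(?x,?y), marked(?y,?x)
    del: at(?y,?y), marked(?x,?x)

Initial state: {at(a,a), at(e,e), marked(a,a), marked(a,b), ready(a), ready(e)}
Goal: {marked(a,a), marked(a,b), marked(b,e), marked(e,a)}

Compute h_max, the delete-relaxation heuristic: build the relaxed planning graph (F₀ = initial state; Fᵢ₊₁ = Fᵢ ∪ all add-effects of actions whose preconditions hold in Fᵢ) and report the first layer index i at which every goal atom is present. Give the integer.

F0 = init (6 atoms)
F1 = F0 ∪ {at(b,b), marked(a,e), marked(b,b), marked(e,a), marked(e,e), near(a), near(e), ready(b)}  (14 atoms)
F2 = F1 ∪ {marked(b,a), marked(b,e), marked(e,b), near(b)}  (18 atoms)
goal ⊆ F2  ⇒  h_max = 2

2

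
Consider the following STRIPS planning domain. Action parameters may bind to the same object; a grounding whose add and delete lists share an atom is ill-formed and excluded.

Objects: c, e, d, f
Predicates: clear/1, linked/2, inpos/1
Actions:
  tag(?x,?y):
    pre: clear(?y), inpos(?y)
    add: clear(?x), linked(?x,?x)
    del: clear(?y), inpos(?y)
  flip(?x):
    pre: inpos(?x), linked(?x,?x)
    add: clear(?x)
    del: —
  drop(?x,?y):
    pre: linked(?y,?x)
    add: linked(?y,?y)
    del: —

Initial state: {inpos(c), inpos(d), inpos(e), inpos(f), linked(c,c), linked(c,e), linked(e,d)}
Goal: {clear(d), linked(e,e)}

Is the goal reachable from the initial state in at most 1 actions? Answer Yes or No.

1. flip(c)  →  {clear(c), inpos(c), inpos(d), inpos(e), inpos(f), linked(c,c), linked(c,e), linked(e,d)}
2. tag(e,c)  →  {clear(e), inpos(d), inpos(e), inpos(f), linked(c,c), linked(c,e), linked(e,d), linked(e,e)}
3. tag(d,e)  →  {clear(d), inpos(d), inpos(f), linked(c,c), linked(c,e), linked(d,d), linked(e,d), linked(e,e)}
optimal plan length = 3; 3 > 1

No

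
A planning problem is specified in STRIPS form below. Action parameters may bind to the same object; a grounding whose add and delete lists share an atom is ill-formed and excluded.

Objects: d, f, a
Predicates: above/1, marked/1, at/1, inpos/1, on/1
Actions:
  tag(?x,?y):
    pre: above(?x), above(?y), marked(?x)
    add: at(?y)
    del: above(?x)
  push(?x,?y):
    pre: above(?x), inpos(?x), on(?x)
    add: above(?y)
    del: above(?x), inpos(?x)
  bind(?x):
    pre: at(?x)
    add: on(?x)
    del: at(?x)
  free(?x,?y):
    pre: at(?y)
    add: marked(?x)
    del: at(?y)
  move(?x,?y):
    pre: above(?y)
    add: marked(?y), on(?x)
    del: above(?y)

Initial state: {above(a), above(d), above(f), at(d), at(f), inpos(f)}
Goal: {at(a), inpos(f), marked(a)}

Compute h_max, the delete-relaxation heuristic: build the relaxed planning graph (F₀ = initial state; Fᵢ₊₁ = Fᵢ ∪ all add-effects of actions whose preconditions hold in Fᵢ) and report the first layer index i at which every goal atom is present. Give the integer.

2

F0 = init (6 atoms)
F1 = F0 ∪ {marked(a), marked(d), marked(f), on(a), on(d), on(f)}  (12 atoms)
F2 = F1 ∪ {at(a)}  (13 atoms)
goal ⊆ F2  ⇒  h_max = 2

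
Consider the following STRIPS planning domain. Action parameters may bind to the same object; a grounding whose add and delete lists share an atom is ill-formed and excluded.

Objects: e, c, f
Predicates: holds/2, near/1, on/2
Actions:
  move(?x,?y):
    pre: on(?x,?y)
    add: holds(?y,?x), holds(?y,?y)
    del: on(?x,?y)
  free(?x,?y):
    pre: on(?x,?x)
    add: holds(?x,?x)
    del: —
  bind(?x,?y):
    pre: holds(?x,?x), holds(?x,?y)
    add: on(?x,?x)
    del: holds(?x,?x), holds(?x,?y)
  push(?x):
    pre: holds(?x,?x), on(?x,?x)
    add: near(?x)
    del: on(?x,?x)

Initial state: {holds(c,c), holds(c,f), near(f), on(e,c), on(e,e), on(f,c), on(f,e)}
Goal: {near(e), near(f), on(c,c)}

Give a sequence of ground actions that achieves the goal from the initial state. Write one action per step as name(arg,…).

1. move(f,e)  →  {holds(c,c), holds(c,f), holds(e,e), holds(e,f), near(f), on(e,c), on(e,e), on(f,c)}
2. bind(c,c)  →  {holds(c,f), holds(e,e), holds(e,f), near(f), on(c,c), on(e,c), on(e,e), on(f,c)}
3. push(e)  →  {holds(c,f), holds(e,e), holds(e,f), near(e), near(f), on(c,c), on(e,c), on(f,c)}

move(f,e); bind(c,c); push(e)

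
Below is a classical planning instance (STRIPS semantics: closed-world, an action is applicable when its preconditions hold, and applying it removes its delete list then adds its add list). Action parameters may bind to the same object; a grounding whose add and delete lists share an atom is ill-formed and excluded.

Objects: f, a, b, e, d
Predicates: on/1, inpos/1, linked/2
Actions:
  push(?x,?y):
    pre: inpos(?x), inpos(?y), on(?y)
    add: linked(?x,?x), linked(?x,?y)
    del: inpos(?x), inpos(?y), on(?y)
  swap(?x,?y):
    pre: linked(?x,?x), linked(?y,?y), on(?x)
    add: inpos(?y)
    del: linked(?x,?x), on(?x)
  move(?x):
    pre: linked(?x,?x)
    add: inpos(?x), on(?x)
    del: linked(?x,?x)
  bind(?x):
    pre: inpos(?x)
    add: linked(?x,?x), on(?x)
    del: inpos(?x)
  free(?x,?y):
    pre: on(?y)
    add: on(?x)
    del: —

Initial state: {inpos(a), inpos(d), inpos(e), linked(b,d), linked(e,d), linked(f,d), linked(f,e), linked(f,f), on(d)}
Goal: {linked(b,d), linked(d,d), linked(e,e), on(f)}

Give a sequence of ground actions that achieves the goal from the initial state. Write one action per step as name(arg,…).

push(d,d); move(f); bind(e)

1. push(d,d)  →  {inpos(a), inpos(e), linked(b,d), linked(d,d), linked(e,d), linked(f,d), linked(f,e), linked(f,f)}
2. move(f)  →  {inpos(a), inpos(e), inpos(f), linked(b,d), linked(d,d), linked(e,d), linked(f,d), linked(f,e), on(f)}
3. bind(e)  →  {inpos(a), inpos(f), linked(b,d), linked(d,d), linked(e,d), linked(e,e), linked(f,d), linked(f,e), on(e), on(f)}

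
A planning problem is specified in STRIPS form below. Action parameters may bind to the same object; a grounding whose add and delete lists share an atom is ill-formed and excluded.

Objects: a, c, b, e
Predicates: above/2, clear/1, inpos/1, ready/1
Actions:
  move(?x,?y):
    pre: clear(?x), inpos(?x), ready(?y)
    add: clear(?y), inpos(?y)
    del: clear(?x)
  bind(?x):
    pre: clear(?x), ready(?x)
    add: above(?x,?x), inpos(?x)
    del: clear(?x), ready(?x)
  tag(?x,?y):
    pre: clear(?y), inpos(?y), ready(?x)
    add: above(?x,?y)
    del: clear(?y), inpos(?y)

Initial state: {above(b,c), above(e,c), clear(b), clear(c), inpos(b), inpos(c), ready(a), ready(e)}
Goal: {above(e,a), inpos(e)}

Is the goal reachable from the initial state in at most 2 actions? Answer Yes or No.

1. move(c,a)  →  {above(b,c), above(e,c), clear(a), clear(b), inpos(a), inpos(b), inpos(c), ready(a), ready(e)}
2. move(b,e)  →  {above(b,c), above(e,c), clear(a), clear(e), inpos(a), inpos(b), inpos(c), inpos(e), ready(a), ready(e)}
3. tag(e,a)  →  {above(b,c), above(e,a), above(e,c), clear(e), inpos(b), inpos(c), inpos(e), ready(a), ready(e)}
optimal plan length = 3; 3 > 2

No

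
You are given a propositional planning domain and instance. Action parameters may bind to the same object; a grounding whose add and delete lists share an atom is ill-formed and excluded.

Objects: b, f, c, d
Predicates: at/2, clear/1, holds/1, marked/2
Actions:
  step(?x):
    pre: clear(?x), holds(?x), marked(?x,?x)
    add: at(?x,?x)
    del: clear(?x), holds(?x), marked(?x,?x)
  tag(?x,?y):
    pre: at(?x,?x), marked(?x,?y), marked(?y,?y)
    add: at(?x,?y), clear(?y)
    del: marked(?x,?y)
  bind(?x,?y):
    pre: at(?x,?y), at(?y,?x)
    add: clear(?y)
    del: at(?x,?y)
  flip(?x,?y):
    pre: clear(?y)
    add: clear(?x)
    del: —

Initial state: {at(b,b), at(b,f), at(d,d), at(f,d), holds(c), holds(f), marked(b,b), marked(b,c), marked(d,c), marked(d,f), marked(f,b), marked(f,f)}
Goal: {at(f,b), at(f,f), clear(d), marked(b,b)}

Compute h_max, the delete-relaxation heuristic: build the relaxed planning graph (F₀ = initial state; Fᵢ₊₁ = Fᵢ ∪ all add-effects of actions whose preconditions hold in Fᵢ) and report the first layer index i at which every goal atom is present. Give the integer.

F0 = init (12 atoms)
F1 = F0 ∪ {at(d,f), clear(b), clear(d), clear(f)}  (16 atoms)
F2 = F1 ∪ {at(f,f), clear(c)}  (18 atoms)
F3 = F2 ∪ {at(f,b)}  (19 atoms)
goal ⊆ F3  ⇒  h_max = 3

3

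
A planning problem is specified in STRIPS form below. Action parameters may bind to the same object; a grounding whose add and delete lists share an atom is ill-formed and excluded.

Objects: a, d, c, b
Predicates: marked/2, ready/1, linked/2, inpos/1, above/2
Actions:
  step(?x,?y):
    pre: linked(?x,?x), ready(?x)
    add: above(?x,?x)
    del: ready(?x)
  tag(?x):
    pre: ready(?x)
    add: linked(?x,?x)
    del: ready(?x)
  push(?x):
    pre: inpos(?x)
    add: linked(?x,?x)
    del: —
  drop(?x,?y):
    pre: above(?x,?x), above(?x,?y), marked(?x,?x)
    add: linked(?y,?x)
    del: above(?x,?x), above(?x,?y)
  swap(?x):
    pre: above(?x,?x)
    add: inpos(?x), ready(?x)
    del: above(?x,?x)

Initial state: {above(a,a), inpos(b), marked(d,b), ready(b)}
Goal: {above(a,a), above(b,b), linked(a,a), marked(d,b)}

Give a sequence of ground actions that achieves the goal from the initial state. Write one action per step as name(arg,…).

1. push(b)  →  {above(a,a), inpos(b), linked(b,b), marked(d,b), ready(b)}
2. step(b,a)  →  {above(a,a), above(b,b), inpos(b), linked(b,b), marked(d,b)}
3. swap(a)  →  {above(b,b), inpos(a), inpos(b), linked(b,b), marked(d,b), ready(a)}
4. push(a)  →  {above(b,b), inpos(a), inpos(b), linked(a,a), linked(b,b), marked(d,b), ready(a)}
5. step(a,a)  →  {above(a,a), above(b,b), inpos(a), inpos(b), linked(a,a), linked(b,b), marked(d,b)}

push(b); step(b,a); swap(a); push(a); step(a,a)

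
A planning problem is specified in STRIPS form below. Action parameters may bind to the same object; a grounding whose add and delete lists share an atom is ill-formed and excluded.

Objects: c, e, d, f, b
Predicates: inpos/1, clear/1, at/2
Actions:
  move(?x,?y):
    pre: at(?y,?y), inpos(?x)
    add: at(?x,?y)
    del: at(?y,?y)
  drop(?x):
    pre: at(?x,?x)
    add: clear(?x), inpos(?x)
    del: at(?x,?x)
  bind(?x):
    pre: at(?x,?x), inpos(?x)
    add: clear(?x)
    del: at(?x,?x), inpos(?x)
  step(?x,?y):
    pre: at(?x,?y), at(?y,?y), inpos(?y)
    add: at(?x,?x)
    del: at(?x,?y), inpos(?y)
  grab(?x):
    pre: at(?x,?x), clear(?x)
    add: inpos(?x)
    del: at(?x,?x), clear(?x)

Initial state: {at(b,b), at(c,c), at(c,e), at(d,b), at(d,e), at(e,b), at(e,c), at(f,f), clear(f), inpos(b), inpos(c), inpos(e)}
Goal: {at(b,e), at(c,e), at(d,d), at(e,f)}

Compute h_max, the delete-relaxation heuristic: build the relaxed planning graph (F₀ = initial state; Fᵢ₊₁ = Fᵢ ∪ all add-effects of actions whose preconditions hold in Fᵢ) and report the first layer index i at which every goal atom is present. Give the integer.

2

F0 = init (12 atoms)
F1 = F0 ∪ {at(b,c), at(b,f), at(c,b), at(c,f), at(d,d), at(e,e), at(e,f), clear(b), clear(c), inpos(f)}  (22 atoms)
F2 = F1 ∪ {at(b,d), at(b,e), at(c,d), at(e,d), at(f,b), at(f,c), at(f,d), at(f,e), clear(d), clear(e), inpos(d)}  (33 atoms)
goal ⊆ F2  ⇒  h_max = 2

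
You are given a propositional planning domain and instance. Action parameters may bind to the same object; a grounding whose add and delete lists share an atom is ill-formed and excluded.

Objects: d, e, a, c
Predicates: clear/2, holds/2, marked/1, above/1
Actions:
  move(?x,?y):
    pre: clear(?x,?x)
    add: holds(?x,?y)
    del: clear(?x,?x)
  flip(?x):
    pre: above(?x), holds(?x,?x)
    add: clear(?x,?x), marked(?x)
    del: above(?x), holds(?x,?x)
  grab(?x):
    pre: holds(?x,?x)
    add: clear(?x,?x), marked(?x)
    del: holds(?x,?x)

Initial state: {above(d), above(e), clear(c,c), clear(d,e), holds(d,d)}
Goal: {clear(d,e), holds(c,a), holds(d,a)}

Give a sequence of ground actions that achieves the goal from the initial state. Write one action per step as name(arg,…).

move(c,a); flip(d); move(d,a)

1. move(c,a)  →  {above(d), above(e), clear(d,e), holds(c,a), holds(d,d)}
2. flip(d)  →  {above(e), clear(d,d), clear(d,e), holds(c,a), marked(d)}
3. move(d,a)  →  {above(e), clear(d,e), holds(c,a), holds(d,a), marked(d)}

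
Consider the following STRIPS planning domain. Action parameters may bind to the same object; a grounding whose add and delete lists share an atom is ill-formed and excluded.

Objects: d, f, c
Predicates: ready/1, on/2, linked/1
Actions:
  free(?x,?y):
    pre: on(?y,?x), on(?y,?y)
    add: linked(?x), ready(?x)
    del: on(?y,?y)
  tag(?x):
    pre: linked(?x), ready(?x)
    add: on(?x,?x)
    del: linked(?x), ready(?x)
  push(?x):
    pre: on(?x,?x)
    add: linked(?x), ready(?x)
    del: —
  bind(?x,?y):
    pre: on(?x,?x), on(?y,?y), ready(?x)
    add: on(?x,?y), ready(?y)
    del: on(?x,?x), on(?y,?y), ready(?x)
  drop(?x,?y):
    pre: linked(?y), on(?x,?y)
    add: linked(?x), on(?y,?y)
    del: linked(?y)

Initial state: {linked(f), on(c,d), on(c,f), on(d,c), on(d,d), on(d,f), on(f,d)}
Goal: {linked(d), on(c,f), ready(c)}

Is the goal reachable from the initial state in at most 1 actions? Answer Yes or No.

No

1. free(c,d)  →  {linked(c), linked(f), on(c,d), on(c,f), on(d,c), on(d,f), on(f,d), ready(c)}
2. drop(d,f)  →  {linked(c), linked(d), on(c,d), on(c,f), on(d,c), on(d,f), on(f,d), on(f,f), ready(c)}
optimal plan length = 2; 2 > 1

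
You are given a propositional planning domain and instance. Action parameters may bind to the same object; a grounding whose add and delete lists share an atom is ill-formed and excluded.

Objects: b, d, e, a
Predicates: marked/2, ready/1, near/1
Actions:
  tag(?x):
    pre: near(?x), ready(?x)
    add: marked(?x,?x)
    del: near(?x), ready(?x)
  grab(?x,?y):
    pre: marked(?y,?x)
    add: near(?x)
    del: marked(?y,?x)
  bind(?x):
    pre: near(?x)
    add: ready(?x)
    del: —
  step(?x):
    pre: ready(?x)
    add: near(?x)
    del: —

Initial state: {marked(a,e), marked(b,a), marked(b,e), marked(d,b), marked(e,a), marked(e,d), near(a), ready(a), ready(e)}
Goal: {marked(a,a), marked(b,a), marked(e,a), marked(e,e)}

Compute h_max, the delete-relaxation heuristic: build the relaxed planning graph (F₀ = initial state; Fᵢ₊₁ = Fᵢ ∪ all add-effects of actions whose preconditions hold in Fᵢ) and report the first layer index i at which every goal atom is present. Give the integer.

F0 = init (9 atoms)
F1 = F0 ∪ {marked(a,a), near(b), near(d), near(e)}  (13 atoms)
F2 = F1 ∪ {marked(e,e), ready(b), ready(d)}  (16 atoms)
goal ⊆ F2  ⇒  h_max = 2

2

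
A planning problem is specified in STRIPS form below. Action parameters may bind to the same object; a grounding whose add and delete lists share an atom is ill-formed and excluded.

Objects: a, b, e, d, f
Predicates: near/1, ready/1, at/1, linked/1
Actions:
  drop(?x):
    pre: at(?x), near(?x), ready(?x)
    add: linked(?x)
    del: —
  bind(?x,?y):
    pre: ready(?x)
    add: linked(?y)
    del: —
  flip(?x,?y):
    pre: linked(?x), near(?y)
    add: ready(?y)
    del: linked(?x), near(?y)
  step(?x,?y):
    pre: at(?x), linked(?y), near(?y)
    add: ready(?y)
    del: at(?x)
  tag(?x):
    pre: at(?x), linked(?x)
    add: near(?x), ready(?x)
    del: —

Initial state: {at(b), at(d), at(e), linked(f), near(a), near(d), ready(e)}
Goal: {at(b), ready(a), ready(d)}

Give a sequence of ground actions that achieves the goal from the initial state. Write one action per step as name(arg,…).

1. bind(e,a)  →  {at(b), at(d), at(e), linked(a), linked(f), near(a), near(d), ready(e)}
2. flip(a,a)  →  {at(b), at(d), at(e), linked(f), near(d), ready(a), ready(e)}
3. flip(f,d)  →  {at(b), at(d), at(e), ready(a), ready(d), ready(e)}

bind(e,a); flip(a,a); flip(f,d)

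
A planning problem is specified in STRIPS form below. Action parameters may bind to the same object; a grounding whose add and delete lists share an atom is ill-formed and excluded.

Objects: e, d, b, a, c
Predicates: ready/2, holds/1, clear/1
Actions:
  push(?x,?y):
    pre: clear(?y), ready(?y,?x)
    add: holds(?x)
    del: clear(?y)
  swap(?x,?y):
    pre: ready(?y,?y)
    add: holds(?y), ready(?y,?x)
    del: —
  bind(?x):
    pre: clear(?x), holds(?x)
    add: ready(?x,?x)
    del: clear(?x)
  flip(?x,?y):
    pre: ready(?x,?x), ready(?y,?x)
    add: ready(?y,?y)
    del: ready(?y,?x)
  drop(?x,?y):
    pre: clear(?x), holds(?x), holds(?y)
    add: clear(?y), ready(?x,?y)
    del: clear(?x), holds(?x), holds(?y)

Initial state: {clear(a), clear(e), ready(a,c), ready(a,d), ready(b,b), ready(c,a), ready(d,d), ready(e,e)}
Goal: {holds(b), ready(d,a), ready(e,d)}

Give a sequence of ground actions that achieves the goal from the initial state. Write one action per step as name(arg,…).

1. swap(e,b)  →  {clear(a), clear(e), holds(b), ready(a,c), ready(a,d), ready(b,b), ready(b,e), ready(c,a), ready(d,d), ready(e,e)}
2. swap(d,e)  →  {clear(a), clear(e), holds(b), holds(e), ready(a,c), ready(a,d), ready(b,b), ready(b,e), ready(c,a), ready(d,d), ready(e,d), ready(e,e)}
3. swap(a,d)  →  {clear(a), clear(e), holds(b), holds(d), holds(e), ready(a,c), ready(a,d), ready(b,b), ready(b,e), ready(c,a), ready(d,a), ready(d,d), ready(e,d), ready(e,e)}

swap(e,b); swap(d,e); swap(a,d)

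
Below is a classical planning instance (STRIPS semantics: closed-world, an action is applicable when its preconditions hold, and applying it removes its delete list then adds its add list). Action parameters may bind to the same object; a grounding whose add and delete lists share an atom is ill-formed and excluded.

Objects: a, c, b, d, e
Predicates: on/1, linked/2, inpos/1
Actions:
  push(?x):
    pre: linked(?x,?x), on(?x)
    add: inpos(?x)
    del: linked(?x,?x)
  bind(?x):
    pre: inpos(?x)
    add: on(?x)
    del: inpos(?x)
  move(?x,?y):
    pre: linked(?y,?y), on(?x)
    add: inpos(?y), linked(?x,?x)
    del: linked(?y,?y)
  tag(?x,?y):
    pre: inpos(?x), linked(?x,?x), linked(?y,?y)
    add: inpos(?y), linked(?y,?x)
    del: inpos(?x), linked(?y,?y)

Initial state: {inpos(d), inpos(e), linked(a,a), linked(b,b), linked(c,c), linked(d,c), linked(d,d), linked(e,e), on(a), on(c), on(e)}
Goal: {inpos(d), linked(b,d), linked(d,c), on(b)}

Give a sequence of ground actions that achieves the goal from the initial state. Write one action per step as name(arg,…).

1. tag(d,b)  →  {inpos(b), inpos(e), linked(a,a), linked(b,d), linked(c,c), linked(d,c), linked(d,d), linked(e,e), on(a), on(c), on(e)}
2. bind(b)  →  {inpos(e), linked(a,a), linked(b,d), linked(c,c), linked(d,c), linked(d,d), linked(e,e), on(a), on(b), on(c), on(e)}
3. move(a,d)  →  {inpos(d), inpos(e), linked(a,a), linked(b,d), linked(c,c), linked(d,c), linked(e,e), on(a), on(b), on(c), on(e)}

tag(d,b); bind(b); move(a,d)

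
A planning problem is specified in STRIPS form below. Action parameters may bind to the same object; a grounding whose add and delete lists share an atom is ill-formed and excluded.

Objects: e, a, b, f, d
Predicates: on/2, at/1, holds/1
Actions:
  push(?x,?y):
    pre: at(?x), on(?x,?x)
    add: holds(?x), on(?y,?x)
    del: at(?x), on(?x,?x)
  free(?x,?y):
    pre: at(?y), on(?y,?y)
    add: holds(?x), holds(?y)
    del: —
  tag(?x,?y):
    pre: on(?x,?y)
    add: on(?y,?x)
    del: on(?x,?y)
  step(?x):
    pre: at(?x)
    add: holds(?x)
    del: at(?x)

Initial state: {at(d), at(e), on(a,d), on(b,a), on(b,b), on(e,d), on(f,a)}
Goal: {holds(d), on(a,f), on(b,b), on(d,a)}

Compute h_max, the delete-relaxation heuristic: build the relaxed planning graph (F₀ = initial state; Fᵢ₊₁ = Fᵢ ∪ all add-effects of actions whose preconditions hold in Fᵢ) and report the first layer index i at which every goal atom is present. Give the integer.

F0 = init (7 atoms)
F1 = F0 ∪ {holds(d), holds(e), on(a,b), on(a,f), on(d,a), on(d,e)}  (13 atoms)
goal ⊆ F1  ⇒  h_max = 1

1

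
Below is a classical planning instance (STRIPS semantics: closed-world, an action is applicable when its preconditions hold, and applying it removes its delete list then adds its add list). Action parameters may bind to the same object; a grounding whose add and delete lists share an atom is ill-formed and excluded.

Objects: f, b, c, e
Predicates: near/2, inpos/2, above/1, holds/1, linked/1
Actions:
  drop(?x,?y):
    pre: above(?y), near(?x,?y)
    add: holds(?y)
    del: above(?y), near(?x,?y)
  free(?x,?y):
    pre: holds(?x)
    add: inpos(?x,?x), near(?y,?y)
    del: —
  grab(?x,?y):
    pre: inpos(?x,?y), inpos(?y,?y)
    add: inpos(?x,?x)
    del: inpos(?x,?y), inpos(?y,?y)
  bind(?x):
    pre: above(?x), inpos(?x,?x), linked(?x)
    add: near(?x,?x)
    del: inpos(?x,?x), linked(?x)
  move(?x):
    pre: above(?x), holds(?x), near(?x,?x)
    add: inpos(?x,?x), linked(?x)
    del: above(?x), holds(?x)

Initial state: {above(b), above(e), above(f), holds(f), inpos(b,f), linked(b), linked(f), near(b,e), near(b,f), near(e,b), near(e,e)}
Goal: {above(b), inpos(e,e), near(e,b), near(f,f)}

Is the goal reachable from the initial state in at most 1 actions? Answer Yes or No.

1. drop(b,e)  →  {above(b), above(f), holds(e), holds(f), inpos(b,f), linked(b), linked(f), near(b,f), near(e,b), near(e,e)}
2. free(e,f)  →  {above(b), above(f), holds(e), holds(f), inpos(b,f), inpos(e,e), linked(b), linked(f), near(b,f), near(e,b), near(e,e), near(f,f)}
optimal plan length = 2; 2 > 1

No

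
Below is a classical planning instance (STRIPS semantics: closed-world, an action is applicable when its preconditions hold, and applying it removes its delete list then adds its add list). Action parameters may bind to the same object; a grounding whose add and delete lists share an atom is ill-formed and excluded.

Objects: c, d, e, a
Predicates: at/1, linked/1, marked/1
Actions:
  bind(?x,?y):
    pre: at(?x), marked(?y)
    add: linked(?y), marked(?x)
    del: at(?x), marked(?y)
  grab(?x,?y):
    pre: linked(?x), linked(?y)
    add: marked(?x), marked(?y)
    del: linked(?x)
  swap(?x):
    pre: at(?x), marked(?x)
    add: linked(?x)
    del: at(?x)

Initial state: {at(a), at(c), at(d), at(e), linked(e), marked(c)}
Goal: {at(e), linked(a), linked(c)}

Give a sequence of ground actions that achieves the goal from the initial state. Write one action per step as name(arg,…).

1. bind(a,c)  →  {at(c), at(d), at(e), linked(c), linked(e), marked(a)}
2. bind(c,a)  →  {at(d), at(e), linked(a), linked(c), linked(e), marked(c)}

bind(a,c); bind(c,a)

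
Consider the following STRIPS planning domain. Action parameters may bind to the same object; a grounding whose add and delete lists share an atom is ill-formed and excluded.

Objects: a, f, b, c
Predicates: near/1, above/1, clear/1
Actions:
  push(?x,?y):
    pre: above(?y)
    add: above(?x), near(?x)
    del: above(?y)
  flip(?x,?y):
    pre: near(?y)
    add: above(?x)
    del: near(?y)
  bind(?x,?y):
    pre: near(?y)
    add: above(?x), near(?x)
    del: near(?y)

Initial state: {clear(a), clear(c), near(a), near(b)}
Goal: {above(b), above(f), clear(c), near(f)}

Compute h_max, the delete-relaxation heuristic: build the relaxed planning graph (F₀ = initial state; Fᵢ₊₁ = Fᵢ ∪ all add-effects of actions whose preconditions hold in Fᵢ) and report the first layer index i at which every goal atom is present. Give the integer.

1

F0 = init (4 atoms)
F1 = F0 ∪ {above(a), above(b), above(c), above(f), near(c), near(f)}  (10 atoms)
goal ⊆ F1  ⇒  h_max = 1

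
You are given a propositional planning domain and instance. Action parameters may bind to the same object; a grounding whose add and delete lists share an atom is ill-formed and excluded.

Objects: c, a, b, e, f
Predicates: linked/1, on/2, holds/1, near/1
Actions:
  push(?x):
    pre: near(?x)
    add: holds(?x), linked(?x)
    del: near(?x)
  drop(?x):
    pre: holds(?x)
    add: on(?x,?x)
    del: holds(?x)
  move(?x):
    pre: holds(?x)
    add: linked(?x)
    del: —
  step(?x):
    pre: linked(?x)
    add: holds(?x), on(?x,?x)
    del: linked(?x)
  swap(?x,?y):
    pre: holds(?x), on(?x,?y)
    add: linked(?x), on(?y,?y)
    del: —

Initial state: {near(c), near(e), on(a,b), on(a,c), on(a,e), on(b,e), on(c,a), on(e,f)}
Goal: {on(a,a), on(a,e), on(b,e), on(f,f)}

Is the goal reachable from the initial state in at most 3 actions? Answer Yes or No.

No

1. push(c)  →  {holds(c), linked(c), near(e), on(a,b), on(a,c), on(a,e), on(b,e), on(c,a), on(e,f)}
2. push(e)  →  {holds(c), holds(e), linked(c), linked(e), on(a,b), on(a,c), on(a,e), on(b,e), on(c,a), on(e,f)}
3. swap(c,a)  →  {holds(c), holds(e), linked(c), linked(e), on(a,a), on(a,b), on(a,c), on(a,e), on(b,e), on(c,a), on(e,f)}
4. swap(e,f)  →  {holds(c), holds(e), linked(c), linked(e), on(a,a), on(a,b), on(a,c), on(a,e), on(b,e), on(c,a), on(e,f), on(f,f)}
optimal plan length = 4; 4 > 3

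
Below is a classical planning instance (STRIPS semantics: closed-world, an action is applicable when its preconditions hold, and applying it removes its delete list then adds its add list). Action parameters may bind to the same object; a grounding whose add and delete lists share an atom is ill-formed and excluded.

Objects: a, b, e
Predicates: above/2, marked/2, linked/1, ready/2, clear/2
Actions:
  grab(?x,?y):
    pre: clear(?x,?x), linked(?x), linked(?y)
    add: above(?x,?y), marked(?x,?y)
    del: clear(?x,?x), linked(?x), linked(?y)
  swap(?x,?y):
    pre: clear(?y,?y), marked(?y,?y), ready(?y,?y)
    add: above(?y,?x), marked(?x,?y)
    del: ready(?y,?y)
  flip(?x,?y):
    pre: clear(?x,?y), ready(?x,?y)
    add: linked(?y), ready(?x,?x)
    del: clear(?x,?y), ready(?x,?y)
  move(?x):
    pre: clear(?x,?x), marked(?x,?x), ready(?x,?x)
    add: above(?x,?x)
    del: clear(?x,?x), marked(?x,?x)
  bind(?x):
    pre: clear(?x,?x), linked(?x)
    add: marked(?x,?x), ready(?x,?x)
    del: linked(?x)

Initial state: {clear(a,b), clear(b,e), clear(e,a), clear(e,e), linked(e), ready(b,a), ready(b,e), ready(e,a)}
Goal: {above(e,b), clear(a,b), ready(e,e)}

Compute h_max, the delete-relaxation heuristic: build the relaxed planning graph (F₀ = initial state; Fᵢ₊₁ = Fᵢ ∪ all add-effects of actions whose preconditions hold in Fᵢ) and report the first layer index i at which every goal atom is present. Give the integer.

2

F0 = init (8 atoms)
F1 = F0 ∪ {above(e,e), linked(a), marked(e,e), ready(b,b), ready(e,e)}  (13 atoms)
F2 = F1 ∪ {above(e,a), above(e,b), marked(a,e), marked(b,e), marked(e,a)}  (18 atoms)
goal ⊆ F2  ⇒  h_max = 2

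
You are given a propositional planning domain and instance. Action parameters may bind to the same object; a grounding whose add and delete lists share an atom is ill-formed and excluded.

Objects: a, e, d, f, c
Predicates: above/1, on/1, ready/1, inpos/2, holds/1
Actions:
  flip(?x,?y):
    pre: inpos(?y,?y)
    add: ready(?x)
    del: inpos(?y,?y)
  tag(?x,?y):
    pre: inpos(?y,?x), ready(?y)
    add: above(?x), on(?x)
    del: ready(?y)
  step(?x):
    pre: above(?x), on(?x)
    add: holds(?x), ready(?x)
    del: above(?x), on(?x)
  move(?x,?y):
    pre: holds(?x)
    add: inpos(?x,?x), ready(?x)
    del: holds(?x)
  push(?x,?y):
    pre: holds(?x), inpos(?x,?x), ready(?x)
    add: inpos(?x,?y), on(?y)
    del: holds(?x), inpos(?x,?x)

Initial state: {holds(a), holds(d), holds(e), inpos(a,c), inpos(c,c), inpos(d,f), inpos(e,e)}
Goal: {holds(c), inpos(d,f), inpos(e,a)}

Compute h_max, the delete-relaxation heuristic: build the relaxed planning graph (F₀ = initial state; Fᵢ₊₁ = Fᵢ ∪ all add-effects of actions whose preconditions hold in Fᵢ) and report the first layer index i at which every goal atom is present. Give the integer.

F0 = init (7 atoms)
F1 = F0 ∪ {inpos(a,a), inpos(d,d), ready(a), ready(c), ready(d), ready(e), ready(f)}  (14 atoms)
F2 = F1 ∪ {above(a), above(c), above(d), above(e), above(f), inpos(a,d), inpos(a,e), inpos(a,f), inpos(d,a), inpos(d,c), inpos(d,e), inpos(e,a), inpos(e,c), inpos(e,d), inpos(e,f), on(a), on(c), on(d), on(e), on(f)}  (34 atoms)
F3 = F2 ∪ {holds(c), holds(f)}  (36 atoms)
goal ⊆ F3  ⇒  h_max = 3

3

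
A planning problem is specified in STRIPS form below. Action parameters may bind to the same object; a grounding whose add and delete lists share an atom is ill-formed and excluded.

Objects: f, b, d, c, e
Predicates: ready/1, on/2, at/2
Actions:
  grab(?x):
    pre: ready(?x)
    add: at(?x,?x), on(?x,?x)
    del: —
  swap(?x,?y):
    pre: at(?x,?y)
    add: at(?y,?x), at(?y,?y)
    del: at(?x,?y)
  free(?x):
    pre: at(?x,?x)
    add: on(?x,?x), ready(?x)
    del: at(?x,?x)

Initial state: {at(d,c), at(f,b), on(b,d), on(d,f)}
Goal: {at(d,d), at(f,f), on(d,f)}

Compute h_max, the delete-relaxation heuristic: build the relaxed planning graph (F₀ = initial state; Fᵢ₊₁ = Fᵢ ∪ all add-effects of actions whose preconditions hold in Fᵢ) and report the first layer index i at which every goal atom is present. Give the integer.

F0 = init (4 atoms)
F1 = F0 ∪ {at(b,b), at(b,f), at(c,c), at(c,d)}  (8 atoms)
F2 = F1 ∪ {at(d,d), at(f,f), on(b,b), on(c,c), ready(b), ready(c)}  (14 atoms)
goal ⊆ F2  ⇒  h_max = 2

2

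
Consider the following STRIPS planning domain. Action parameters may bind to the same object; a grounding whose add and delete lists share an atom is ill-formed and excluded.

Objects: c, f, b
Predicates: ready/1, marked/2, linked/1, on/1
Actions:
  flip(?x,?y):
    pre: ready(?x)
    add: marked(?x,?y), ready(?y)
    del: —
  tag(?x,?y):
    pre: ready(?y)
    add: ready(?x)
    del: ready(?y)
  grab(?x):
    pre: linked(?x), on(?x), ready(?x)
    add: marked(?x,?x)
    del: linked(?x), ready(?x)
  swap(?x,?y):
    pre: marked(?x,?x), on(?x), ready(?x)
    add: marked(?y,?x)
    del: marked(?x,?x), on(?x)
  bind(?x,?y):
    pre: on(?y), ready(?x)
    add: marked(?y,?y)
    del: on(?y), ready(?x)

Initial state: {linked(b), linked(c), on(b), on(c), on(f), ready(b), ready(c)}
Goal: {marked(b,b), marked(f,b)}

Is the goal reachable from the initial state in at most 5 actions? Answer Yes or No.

Yes

1. flip(c,f)  →  {linked(b), linked(c), marked(c,f), on(b), on(c), on(f), ready(b), ready(c), ready(f)}
2. flip(f,b)  →  {linked(b), linked(c), marked(c,f), marked(f,b), on(b), on(c), on(f), ready(b), ready(c), ready(f)}
3. flip(b,b)  →  {linked(b), linked(c), marked(b,b), marked(c,f), marked(f,b), on(b), on(c), on(f), ready(b), ready(c), ready(f)}
optimal plan length = 3; 3 ≤ 5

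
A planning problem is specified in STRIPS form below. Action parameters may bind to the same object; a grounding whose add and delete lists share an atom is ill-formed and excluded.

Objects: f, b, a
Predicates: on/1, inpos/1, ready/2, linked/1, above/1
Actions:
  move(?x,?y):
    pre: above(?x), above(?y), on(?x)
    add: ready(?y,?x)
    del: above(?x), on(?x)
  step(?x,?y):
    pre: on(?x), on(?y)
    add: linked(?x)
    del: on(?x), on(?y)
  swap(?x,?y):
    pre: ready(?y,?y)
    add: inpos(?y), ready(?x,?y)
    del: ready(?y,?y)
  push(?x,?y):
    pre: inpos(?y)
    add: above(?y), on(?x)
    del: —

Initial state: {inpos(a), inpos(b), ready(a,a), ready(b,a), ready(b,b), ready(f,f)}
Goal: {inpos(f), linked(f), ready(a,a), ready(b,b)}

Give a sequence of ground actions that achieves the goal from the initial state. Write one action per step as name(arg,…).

1. swap(b,f)  →  {inpos(a), inpos(b), inpos(f), ready(a,a), ready(b,a), ready(b,b), ready(b,f)}
2. push(f,f)  →  {above(f), inpos(a), inpos(b), inpos(f), on(f), ready(a,a), ready(b,a), ready(b,b), ready(b,f)}
3. step(f,f)  →  {above(f), inpos(a), inpos(b), inpos(f), linked(f), ready(a,a), ready(b,a), ready(b,b), ready(b,f)}

swap(b,f); push(f,f); step(f,f)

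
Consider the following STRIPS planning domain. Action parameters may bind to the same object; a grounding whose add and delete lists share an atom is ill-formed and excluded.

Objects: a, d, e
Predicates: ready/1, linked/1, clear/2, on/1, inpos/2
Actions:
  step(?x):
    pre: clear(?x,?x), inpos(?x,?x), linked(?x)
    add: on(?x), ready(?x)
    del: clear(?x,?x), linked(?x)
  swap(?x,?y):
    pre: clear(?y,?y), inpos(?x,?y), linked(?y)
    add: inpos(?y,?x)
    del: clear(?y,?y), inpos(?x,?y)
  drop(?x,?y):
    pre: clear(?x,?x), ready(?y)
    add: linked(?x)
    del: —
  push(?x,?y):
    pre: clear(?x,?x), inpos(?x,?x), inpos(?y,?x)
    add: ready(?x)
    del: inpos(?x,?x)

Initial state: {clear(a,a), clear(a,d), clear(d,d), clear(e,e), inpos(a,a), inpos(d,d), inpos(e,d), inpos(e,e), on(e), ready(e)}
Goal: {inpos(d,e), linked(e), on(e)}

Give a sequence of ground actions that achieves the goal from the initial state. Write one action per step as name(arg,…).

1. drop(d,e)  →  {clear(a,a), clear(a,d), clear(d,d), clear(e,e), inpos(a,a), inpos(d,d), inpos(e,d), inpos(e,e), linked(d), on(e), ready(e)}
2. swap(e,d)  →  {clear(a,a), clear(a,d), clear(e,e), inpos(a,a), inpos(d,d), inpos(d,e), inpos(e,e), linked(d), on(e), ready(e)}
3. drop(e,e)  →  {clear(a,a), clear(a,d), clear(e,e), inpos(a,a), inpos(d,d), inpos(d,e), inpos(e,e), linked(d), linked(e), on(e), ready(e)}

drop(d,e); swap(e,d); drop(e,e)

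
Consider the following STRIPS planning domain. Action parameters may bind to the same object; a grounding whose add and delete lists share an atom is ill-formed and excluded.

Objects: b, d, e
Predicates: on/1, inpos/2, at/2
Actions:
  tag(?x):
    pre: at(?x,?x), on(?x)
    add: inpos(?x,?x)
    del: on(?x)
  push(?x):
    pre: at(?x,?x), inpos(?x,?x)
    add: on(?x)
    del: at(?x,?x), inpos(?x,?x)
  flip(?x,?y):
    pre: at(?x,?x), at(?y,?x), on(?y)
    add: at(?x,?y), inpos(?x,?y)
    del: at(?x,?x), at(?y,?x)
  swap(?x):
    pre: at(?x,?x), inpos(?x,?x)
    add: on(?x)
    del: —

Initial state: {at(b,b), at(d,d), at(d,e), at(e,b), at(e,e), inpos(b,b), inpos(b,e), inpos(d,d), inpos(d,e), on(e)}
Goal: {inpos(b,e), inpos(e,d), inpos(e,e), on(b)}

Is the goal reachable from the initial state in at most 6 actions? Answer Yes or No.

Yes

1. tag(e)  →  {at(b,b), at(d,d), at(d,e), at(e,b), at(e,e), inpos(b,b), inpos(b,e), inpos(d,d), inpos(d,e), inpos(e,e)}
2. push(b)  →  {at(d,d), at(d,e), at(e,b), at(e,e), inpos(b,e), inpos(d,d), inpos(d,e), inpos(e,e), on(b)}
3. push(d)  →  {at(d,e), at(e,b), at(e,e), inpos(b,e), inpos(d,e), inpos(e,e), on(b), on(d)}
4. flip(e,d)  →  {at(e,b), at(e,d), inpos(b,e), inpos(d,e), inpos(e,d), inpos(e,e), on(b), on(d)}
optimal plan length = 4; 4 ≤ 6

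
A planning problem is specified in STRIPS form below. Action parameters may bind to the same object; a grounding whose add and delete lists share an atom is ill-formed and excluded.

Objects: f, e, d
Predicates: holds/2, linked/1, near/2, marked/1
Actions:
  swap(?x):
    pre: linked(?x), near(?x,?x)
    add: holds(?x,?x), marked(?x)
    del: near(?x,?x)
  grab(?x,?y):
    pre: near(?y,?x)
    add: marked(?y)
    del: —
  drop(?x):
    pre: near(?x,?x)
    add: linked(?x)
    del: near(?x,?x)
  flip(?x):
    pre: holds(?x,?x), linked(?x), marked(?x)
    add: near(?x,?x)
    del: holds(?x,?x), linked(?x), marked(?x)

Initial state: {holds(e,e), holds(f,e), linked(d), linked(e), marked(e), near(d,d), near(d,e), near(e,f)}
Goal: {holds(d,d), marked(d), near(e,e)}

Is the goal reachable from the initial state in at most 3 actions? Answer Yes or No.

1. swap(d)  →  {holds(d,d), holds(e,e), holds(f,e), linked(d), linked(e), marked(d), marked(e), near(d,e), near(e,f)}
2. flip(e)  →  {holds(d,d), holds(f,e), linked(d), marked(d), near(d,e), near(e,e), near(e,f)}
optimal plan length = 2; 2 ≤ 3

Yes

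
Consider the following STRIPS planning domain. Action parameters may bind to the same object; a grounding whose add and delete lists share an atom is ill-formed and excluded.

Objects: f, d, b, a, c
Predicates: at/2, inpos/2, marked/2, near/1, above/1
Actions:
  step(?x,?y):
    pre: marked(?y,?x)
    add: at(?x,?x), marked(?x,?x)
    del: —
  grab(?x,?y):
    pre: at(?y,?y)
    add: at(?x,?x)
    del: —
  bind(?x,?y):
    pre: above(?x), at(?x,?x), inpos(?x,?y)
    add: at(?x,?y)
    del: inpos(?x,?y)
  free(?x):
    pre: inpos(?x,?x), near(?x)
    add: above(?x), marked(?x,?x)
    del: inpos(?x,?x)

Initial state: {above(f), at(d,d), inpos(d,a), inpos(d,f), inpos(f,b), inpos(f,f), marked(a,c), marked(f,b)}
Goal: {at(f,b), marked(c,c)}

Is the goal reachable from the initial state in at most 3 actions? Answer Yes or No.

1. step(c,a)  →  {above(f), at(c,c), at(d,d), inpos(d,a), inpos(d,f), inpos(f,b), inpos(f,f), marked(a,c), marked(c,c), marked(f,b)}
2. grab(f,d)  →  {above(f), at(c,c), at(d,d), at(f,f), inpos(d,a), inpos(d,f), inpos(f,b), inpos(f,f), marked(a,c), marked(c,c), marked(f,b)}
3. bind(f,b)  →  {above(f), at(c,c), at(d,d), at(f,b), at(f,f), inpos(d,a), inpos(d,f), inpos(f,f), marked(a,c), marked(c,c), marked(f,b)}
optimal plan length = 3; 3 ≤ 3

Yes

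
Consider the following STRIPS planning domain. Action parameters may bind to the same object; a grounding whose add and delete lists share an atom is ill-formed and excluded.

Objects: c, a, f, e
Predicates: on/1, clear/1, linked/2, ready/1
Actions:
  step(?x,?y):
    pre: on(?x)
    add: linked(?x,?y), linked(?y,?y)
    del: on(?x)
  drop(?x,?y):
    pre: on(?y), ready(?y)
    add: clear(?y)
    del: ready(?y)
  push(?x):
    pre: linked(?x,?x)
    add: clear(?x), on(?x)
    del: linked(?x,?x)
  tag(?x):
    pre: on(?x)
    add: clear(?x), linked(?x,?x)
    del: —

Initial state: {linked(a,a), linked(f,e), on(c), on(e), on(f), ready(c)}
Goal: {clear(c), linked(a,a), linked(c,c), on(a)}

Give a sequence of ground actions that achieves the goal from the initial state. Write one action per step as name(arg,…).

push(a); step(f,a); tag(c)

1. push(a)  →  {clear(a), linked(f,e), on(a), on(c), on(e), on(f), ready(c)}
2. step(f,a)  →  {clear(a), linked(a,a), linked(f,a), linked(f,e), on(a), on(c), on(e), ready(c)}
3. tag(c)  →  {clear(a), clear(c), linked(a,a), linked(c,c), linked(f,a), linked(f,e), on(a), on(c), on(e), ready(c)}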